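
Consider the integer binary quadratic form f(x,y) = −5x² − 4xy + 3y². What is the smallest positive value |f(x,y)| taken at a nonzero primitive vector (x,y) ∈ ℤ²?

descent: ρ → (3,4,-5)  [lands on river]
river: ρ → (-5,6,2)
river: ρ → (2,6,-5)
river: ρ → (-5,4,3)
river: ρ → (3,8,-1)
river: ρ → (-1,8,3)
closes: descent 1, river 6
min |a| on river = 1

1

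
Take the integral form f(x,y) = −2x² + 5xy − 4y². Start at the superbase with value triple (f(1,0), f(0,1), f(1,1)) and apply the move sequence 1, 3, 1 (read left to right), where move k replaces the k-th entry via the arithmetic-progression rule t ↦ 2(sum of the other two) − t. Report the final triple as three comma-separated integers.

start (-2,-4,-1) = (f(1,0),f(0,1),f(1,1))
replace slot 1: 2·((-4)+(-1)) − (-2) = -8 → (-8,-4,-1)
replace slot 3: 2·((-8)+(-4)) − (-1) = -23 → (-8,-4,-23)
replace slot 1: 2·((-4)+(-23)) − (-8) = -46 → (-46,-4,-23)

-46,-4,-23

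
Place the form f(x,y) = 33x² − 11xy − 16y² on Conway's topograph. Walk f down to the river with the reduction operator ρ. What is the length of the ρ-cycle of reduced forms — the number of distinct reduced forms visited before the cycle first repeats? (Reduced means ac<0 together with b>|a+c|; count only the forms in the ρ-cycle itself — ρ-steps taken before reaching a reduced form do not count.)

D = 2233, ⌊√D⌋ = 47
descent: ρ → (-16,43,6)  [lands on river]
river: ρ → (6,41,-23)
river: ρ → (-23,5,24)
river: ρ → (24,43,-4)
river: ρ → (-4,45,13)
river: ρ → (13,33,-22)
river: ρ → (-22,11,24)
river: ρ → (24,37,-9)
river: ρ → (-9,35,28)
river: ρ → (28,21,-16)
ρ-cycle length = 10 (tail of 1 descent step not counted)

10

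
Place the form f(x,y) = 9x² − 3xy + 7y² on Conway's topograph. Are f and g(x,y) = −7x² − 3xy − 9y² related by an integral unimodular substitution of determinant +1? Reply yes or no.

D₁ = -243, D₂ = -243
f: flip: (9,-3,7)→(7,3,9)
f: reduced (well bottom): (7,3,9) with a≤c, −a<b≤a
g is negative-definite; reduce −g:
−g: reduced (well bottom): (7,3,9) with a≤c, −a<b≤a
flip sign back: reduced form of g is (-7,-3,-9)
reduced forms (7, 3, 9) vs (-7, -3, -9) ⇒ inequivalent

no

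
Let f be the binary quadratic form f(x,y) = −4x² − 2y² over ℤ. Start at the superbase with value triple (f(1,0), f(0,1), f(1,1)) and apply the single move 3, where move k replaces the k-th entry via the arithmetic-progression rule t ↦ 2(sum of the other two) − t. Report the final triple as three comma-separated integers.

start (-4,-2,-6) = (f(1,0),f(0,1),f(1,1))
replace slot 3: 2·((-4)+(-2)) − (-6) = -6 → (-4,-2,-6)

-4,-2,-6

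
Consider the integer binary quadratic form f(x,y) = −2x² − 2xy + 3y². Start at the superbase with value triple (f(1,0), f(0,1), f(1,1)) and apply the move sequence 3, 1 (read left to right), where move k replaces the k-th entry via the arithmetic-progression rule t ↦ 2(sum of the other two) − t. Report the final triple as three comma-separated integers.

start (-2,3,-1) = (f(1,0),f(0,1),f(1,1))
replace slot 3: 2·((-2)+3) − (-1) = 3 → (-2,3,3)
replace slot 1: 2·(3+3) − (-2) = 14 → (14,3,3)

14,3,3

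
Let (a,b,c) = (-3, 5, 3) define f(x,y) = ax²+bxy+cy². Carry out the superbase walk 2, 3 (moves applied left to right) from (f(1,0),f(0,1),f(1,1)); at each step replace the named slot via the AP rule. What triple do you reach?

start (-3,3,5) = (f(1,0),f(0,1),f(1,1))
replace slot 2: 2·((-3)+5) − 3 = 1 → (-3,1,5)
replace slot 3: 2·((-3)+1) − 5 = -9 → (-3,1,-9)

-3,1,-9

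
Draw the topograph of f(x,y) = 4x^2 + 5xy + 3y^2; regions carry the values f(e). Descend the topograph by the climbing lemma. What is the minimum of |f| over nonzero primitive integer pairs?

translate: b→-3 (≡5 mod 8), so (4,5,3)→(4,-3,2)
flip: (4,-3,2)→(2,3,4)
translate: b→-1 (≡3 mod 4), so (2,3,4)→(2,-1,3)
reduced (well bottom): (2,-1,3) with a≤c, −a<b≤a
well minimum = a = 2

2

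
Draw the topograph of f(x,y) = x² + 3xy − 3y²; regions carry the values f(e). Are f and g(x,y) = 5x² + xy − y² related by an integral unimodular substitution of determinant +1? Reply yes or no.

D₁ = 21, D₂ = 21
river cycle of f (length 2): (-3, 3, 1), (1, 3, -3)
river cycle of g (length 2): (-1, 3, 3), (3, 3, -1)
cycles differ ⇒ inequivalent

no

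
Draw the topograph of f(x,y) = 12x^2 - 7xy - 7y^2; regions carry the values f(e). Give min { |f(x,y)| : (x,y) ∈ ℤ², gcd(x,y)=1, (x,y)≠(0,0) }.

descent: ρ → (-7,7,12)  [lands on river]
river: ρ → (12,17,-2)
river: ρ → (-2,19,3)
river: ρ → (3,17,-8)
river: ρ → (-8,15,5)
river: ρ → (5,15,-8)
river: ρ → (-8,17,3)
river: ρ → (3,19,-2)
river: ρ → (-2,17,12)
river: ρ → (12,7,-7)
closes: descent 1, river 10
min |a| on river = 2

2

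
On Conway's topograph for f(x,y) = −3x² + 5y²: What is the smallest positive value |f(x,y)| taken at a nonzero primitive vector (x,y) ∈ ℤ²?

descent: ρ → (5,0,-3)
descent: ρ → (-3,6,2)  [lands on river]
river: ρ → (2,6,-3)
closes: descent 2, river 2
min |a| on river = 2

2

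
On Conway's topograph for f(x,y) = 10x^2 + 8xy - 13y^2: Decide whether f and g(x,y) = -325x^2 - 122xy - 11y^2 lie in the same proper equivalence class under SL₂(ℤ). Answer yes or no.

D₁ = 584, D₂ = 584
river cycle of f (length 8): (-13, 18, 5), (5, 22, -5), (-5, 18, 13), (13, 8, -10), (-10, 12, 11), (11, 10, -11), (-11, 12, 10), (10, 8, -13)
river cycle of g (length 8): (-11, 12, 10), (10, 8, -13), (-13, 18, 5), (5, 22, -5), (-5, 18, 13), (13, 8, -10), (-10, 12, 11), (11, 10, -11)
cycles coincide ⇒ equivalent

yes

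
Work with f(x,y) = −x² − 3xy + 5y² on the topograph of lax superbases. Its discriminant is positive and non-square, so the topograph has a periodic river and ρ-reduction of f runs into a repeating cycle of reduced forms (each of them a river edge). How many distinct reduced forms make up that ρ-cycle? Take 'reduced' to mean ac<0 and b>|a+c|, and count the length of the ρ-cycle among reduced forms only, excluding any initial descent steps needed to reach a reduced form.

D = 29, ⌊√D⌋ = 5
descent: ρ → (5,3,-1)
descent: ρ → (-1,5,1)  [lands on river]
river: ρ → (1,5,-1)
ρ-cycle length = 2 (tail of 2 descent steps not counted)

2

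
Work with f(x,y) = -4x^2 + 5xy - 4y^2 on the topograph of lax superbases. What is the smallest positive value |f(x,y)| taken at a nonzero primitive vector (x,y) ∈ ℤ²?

translate: b→3 (≡-5 mod 8), so (4,-5,4)→(4,3,3)
flip: (4,3,3)→(3,-3,4)
translate: b→3 (≡-3 mod 6), so (3,-3,4)→(3,3,4)
reduced (well bottom): (3,3,4) with a≤c, −a<b≤a
well minimum |f| = |-3| = 3 (negative-definite)

3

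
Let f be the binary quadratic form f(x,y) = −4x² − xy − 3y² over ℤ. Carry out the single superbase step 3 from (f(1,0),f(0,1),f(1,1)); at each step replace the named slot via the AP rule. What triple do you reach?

start (-4,-3,-8) = (f(1,0),f(0,1),f(1,1))
replace slot 3: 2·((-4)+(-3)) − (-8) = -6 → (-4,-3,-6)

-4,-3,-6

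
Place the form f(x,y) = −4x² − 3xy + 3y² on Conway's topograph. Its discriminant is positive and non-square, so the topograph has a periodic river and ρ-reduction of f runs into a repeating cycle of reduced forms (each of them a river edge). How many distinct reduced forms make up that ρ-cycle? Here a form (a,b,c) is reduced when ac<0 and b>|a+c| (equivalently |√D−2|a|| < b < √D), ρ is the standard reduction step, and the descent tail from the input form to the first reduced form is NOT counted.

D = 57, ⌊√D⌋ = 7
descent: ρ → (3,3,-4)  [lands on river]
river: ρ → (-4,5,2)
river: ρ → (2,7,-1)
river: ρ → (-1,7,2)
river: ρ → (2,5,-4)
river: ρ → (-4,3,3)
ρ-cycle length = 6 (tail of 1 descent step not counted)

6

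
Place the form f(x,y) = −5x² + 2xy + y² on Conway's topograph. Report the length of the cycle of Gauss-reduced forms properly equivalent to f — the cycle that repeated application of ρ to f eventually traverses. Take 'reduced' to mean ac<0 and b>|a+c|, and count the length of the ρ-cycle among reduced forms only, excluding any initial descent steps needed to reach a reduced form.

D = 24, ⌊√D⌋ = 4
descent: ρ → (1,4,-2)  [lands on river]
river: ρ → (-2,4,1)
ρ-cycle length = 2 (tail of 1 descent step not counted)

2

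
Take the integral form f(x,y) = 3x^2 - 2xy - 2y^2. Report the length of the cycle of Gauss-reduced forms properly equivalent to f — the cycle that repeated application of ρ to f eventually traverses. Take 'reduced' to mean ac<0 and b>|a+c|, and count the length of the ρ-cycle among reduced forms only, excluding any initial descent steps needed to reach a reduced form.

D = 28, ⌊√D⌋ = 5
descent: ρ → (-2,2,3)  [lands on river]
river: ρ → (3,4,-1)
river: ρ → (-1,4,3)
river: ρ → (3,2,-2)
ρ-cycle length = 4 (tail of 1 descent step not counted)

4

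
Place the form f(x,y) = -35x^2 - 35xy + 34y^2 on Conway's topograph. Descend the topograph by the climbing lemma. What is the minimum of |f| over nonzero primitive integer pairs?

descent: ρ → (34,35,-35)  [lands on river]
river: ρ → (-35,35,34)
river: ρ → (34,33,-36)
river: ρ → (-36,39,31)
river: ρ → (31,23,-44)
river: ρ → (-44,65,10)
river: ρ → (10,75,-9)
river: ρ → (-9,69,34)
river: ρ → (34,67,-11)
river: ρ → (-11,65,40)
river: ρ → (40,15,-36)
river: ρ → (-36,57,19)
river: ρ → (19,57,-36)
river: ρ → (-36,15,40)
river: ρ → (40,65,-11)
river: ρ → (-11,67,34)
river: ρ → (34,69,-9)
river: ρ → (-9,75,10)
river: ρ → (10,65,-44)
river: ρ → (-44,23,31)
river: ρ → (31,39,-36)
river: ρ → (-36,33,34)
closes: descent 1, river 22
min |a| on river = 9

9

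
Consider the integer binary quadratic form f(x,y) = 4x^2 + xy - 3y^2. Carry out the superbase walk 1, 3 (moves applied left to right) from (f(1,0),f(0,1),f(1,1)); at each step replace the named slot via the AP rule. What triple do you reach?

start (4,-3,2) = (f(1,0),f(0,1),f(1,1))
replace slot 1: 2·((-3)+2) − 4 = -6 → (-6,-3,2)
replace slot 3: 2·((-6)+(-3)) − 2 = -20 → (-6,-3,-20)

-6,-3,-20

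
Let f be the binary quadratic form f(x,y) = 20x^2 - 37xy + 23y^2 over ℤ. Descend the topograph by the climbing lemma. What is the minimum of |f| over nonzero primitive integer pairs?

translate: b→3 (≡-37 mod 40), so (20,-37,23)→(20,3,6)
flip: (20,3,6)→(6,-3,20)
reduced (well bottom): (6,-3,20) with a≤c, −a<b≤a
well minimum = a = 6

6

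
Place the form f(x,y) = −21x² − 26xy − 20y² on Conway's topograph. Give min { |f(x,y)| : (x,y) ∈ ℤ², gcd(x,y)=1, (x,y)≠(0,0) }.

translate: b→-16 (≡26 mod 42), so (21,26,20)→(21,-16,15)
flip: (21,-16,15)→(15,16,21)
translate: b→-14 (≡16 mod 30), so (15,16,21)→(15,-14,20)
reduced (well bottom): (15,-14,20) with a≤c, −a<b≤a
well minimum |f| = |-15| = 15 (negative-definite)

15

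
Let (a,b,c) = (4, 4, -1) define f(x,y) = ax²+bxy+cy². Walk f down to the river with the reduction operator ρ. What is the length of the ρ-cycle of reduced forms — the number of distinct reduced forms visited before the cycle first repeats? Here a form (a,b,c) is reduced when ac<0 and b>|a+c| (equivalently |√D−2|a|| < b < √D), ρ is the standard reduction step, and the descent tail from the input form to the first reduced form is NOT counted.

D = 32, ⌊√D⌋ = 5
river: ρ → (-1,4,4)
river: ρ → (4,4,-1)
ρ-cycle length = 2 (tail of 0 descent steps not counted)

2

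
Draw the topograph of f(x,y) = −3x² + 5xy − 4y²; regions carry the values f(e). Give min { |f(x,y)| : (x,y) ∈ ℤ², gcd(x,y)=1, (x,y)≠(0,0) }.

translate: b→1 (≡-5 mod 6), so (3,-5,4)→(3,1,2)
flip: (3,1,2)→(2,-1,3)
reduced (well bottom): (2,-1,3) with a≤c, −a<b≤a
well minimum |f| = |-2| = 2 (negative-definite)

2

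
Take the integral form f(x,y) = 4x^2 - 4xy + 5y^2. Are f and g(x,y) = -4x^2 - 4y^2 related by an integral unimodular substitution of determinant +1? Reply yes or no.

D₁ = -64, D₂ = -64
f: translate: b→4 (≡-4 mod 8), so (4,-4,5)→(4,4,5)
f: reduced (well bottom): (4,4,5) with a≤c, −a<b≤a
g is negative-definite; reduce −g:
−g: reduced (well bottom): (4,0,4) with a≤c, −a<b≤a
flip sign back: reduced form of g is (-4,0,-4)
reduced forms (4, 4, 5) vs (-4, 0, -4) ⇒ inequivalent

no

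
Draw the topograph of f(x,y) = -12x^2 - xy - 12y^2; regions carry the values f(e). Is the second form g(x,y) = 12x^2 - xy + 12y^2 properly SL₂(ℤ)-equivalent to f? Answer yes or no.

D₁ = -575, D₂ = -575
f is negative-definite; reduce −f:
−f: reduced (well bottom): (12,1,12) with a≤c, −a<b≤a
flip sign back: reduced form of f is (-12,-1,-12)
g: flip: (12,-1,12)→(12,1,12)
g: reduced (well bottom): (12,1,12) with a≤c, −a<b≤a
reduced forms (-12, -1, -12) vs (12, 1, 12) ⇒ inequivalent

no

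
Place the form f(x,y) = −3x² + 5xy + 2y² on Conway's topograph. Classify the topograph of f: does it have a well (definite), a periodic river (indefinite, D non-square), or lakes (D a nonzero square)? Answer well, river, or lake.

D = b²−4ac = 5² − 4·(-3)·2 = 49
D = 7² is a perfect square ⇒ form factors over ℤ ⇒ lakes

lake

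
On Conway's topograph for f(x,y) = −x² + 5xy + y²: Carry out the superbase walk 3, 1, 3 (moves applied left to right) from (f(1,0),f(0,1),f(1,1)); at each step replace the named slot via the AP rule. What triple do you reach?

start (-1,1,5) = (f(1,0),f(0,1),f(1,1))
replace slot 3: 2·((-1)+1) − 5 = -5 → (-1,1,-5)
replace slot 1: 2·(1+(-5)) − (-1) = -7 → (-7,1,-5)
replace slot 3: 2·((-7)+1) − (-5) = -7 → (-7,1,-7)

-7,1,-7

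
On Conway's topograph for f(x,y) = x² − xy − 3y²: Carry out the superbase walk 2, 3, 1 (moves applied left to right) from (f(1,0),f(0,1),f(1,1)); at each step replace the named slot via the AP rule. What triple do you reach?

start (1,-3,-3) = (f(1,0),f(0,1),f(1,1))
replace slot 2: 2·(1+(-3)) − (-3) = -1 → (1,-1,-3)
replace slot 3: 2·(1+(-1)) − (-3) = 3 → (1,-1,3)
replace slot 1: 2·((-1)+3) − 1 = 3 → (3,-1,3)

3,-1,3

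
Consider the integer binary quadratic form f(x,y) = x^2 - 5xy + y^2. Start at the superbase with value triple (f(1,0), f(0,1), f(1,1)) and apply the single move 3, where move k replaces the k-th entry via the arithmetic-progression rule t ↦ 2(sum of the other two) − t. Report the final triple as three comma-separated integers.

start (1,1,-3) = (f(1,0),f(0,1),f(1,1))
replace slot 3: 2·(1+1) − (-3) = 7 → (1,1,7)

1,1,7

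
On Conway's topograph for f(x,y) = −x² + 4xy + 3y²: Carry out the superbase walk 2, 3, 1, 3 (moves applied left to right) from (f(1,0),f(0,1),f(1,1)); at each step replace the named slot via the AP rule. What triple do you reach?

start (-1,3,6) = (f(1,0),f(0,1),f(1,1))
replace slot 2: 2·((-1)+6) − 3 = 7 → (-1,7,6)
replace slot 3: 2·((-1)+7) − 6 = 6 → (-1,7,6)
replace slot 1: 2·(7+6) − (-1) = 27 → (27,7,6)
replace slot 3: 2·(27+7) − 6 = 62 → (27,7,62)

27,7,62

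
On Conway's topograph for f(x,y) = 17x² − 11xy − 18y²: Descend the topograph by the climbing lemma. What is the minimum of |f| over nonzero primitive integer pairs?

descent: ρ → (-18,11,17)  [lands on river]
river: ρ → (17,23,-12)
river: ρ → (-12,25,15)
river: ρ → (15,35,-2)
river: ρ → (-2,33,32)
river: ρ → (32,31,-3)
river: ρ → (-3,35,10)
river: ρ → (10,25,-18)
closes: descent 1, river 8
min |a| on river = 2

2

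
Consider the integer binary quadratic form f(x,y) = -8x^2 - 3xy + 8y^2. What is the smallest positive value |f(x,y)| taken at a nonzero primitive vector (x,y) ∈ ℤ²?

descent: ρ → (8,3,-8)  [lands on river]
river: ρ → (-8,13,3)
river: ρ → (3,11,-12)
river: ρ → (-12,13,2)
river: ρ → (2,15,-5)
river: ρ → (-5,15,2)
river: ρ → (2,13,-12)
river: ρ → (-12,11,3)
river: ρ → (3,13,-8)
river: ρ → (-8,3,8)
river: ρ → (8,13,-3)
river: ρ → (-3,11,12)
river: ρ → (12,13,-2)
river: ρ → (-2,15,5)
river: ρ → (5,15,-2)
river: ρ → (-2,13,12)
river: ρ → (12,11,-3)
river: ρ → (-3,13,8)
closes: descent 1, river 18
min |a| on river = 2

2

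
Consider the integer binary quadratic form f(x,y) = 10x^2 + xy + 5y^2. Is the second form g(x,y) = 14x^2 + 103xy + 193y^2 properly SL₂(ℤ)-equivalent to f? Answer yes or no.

D₁ = -199, D₂ = -199
f: flip: (10,1,5)→(5,-1,10)
f: reduced (well bottom): (5,-1,10) with a≤c, −a<b≤a
g: translate: b→-9 (≡103 mod 28), so (14,103,193)→(14,-9,5)
g: flip: (14,-9,5)→(5,9,14)
g: translate: b→-1 (≡9 mod 10), so (5,9,14)→(5,-1,10)
g: reduced (well bottom): (5,-1,10) with a≤c, −a<b≤a
reduced forms (5, -1, 10) vs (5, -1, 10) ⇒ equivalent

yes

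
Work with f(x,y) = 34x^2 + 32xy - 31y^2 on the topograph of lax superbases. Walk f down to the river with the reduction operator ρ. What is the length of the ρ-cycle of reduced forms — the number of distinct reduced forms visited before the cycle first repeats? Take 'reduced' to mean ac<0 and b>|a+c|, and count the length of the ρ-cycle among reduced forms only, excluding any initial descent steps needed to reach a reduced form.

D = 5240, ⌊√D⌋ = 72
river: ρ → (-31,30,35)
river: ρ → (35,40,-26)
river: ρ → (-26,64,11)
river: ρ → (11,68,-14)
river: ρ → (-14,72,1)
river: ρ → (1,72,-14)
river: ρ → (-14,68,11)
river: ρ → (11,64,-26)
river: ρ → (-26,40,35)
river: ρ → (35,30,-31)
river: ρ → (-31,32,34)
river: ρ → (34,36,-29)
river: ρ → (-29,22,41)
river: ρ → (41,60,-10)
river: ρ → (-10,60,41)
river: ρ → (41,22,-29)
river: ρ → (-29,36,34)
river: ρ → (34,32,-31)
ρ-cycle length = 18 (tail of 0 descent steps not counted)

18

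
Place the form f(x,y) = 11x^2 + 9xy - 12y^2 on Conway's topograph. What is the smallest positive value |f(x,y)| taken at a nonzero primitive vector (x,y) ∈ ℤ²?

river: ρ → (-12,15,8)
river: ρ → (8,17,-10)
river: ρ → (-10,23,2)
river: ρ → (2,21,-21)
river: ρ → (-21,21,2)
river: ρ → (2,23,-10)
river: ρ → (-10,17,8)
river: ρ → (8,15,-12)
river: ρ → (-12,9,11)
river: ρ → (11,13,-10)
river: ρ → (-10,7,14)
river: ρ → (14,21,-3)
river: ρ → (-3,21,14)
river: ρ → (14,7,-10)
river: ρ → (-10,13,11)
river: ρ → (11,9,-12)
closes: descent 0, river 16
min |a| on river = 2

2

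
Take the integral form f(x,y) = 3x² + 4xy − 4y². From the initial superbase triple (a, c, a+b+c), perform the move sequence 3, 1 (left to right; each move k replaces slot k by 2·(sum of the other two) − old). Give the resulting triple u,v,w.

start (3,-4,3) = (f(1,0),f(0,1),f(1,1))
replace slot 3: 2·(3+(-4)) − 3 = -5 → (3,-4,-5)
replace slot 1: 2·((-4)+(-5)) − 3 = -21 → (-21,-4,-5)

-21,-4,-5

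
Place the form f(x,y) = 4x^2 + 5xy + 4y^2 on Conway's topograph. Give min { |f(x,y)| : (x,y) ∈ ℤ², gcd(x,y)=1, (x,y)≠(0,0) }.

translate: b→-3 (≡5 mod 8), so (4,5,4)→(4,-3,3)
flip: (4,-3,3)→(3,3,4)
reduced (well bottom): (3,3,4) with a≤c, −a<b≤a
well minimum = a = 3

3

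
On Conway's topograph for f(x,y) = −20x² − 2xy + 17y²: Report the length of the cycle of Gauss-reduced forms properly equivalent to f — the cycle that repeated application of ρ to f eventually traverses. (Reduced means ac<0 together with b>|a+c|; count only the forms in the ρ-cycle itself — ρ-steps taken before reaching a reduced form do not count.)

D = 1364, ⌊√D⌋ = 36
descent: ρ → (17,36,-1)  [lands on river]
river: ρ → (-1,36,17)
river: ρ → (17,32,-5)
river: ρ → (-5,28,29)
river: ρ → (29,30,-4)
river: ρ → (-4,34,13)
river: ρ → (13,18,-20)
river: ρ → (-20,22,11)
river: ρ → (11,22,-20)
river: ρ → (-20,18,13)
river: ρ → (13,34,-4)
river: ρ → (-4,30,29)
river: ρ → (29,28,-5)
river: ρ → (-5,32,17)
ρ-cycle length = 14 (tail of 1 descent step not counted)

14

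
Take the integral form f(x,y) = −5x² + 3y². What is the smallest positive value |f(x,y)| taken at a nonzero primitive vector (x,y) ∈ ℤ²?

descent: ρ → (3,6,-2)  [lands on river]
river: ρ → (-2,6,3)
closes: descent 1, river 2
min |a| on river = 2

2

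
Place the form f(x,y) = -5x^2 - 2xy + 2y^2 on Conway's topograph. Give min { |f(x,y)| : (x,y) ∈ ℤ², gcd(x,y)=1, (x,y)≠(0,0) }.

descent: ρ → (2,6,-1)  [lands on river]
river: ρ → (-1,6,2)
closes: descent 1, river 2
min |a| on river = 1

1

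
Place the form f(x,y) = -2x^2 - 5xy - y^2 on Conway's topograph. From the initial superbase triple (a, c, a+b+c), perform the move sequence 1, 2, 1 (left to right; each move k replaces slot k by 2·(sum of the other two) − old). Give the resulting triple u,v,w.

start (-2,-1,-8) = (f(1,0),f(0,1),f(1,1))
replace slot 1: 2·((-1)+(-8)) − (-2) = -16 → (-16,-1,-8)
replace slot 2: 2·((-16)+(-8)) − (-1) = -47 → (-16,-47,-8)
replace slot 1: 2·((-47)+(-8)) − (-16) = -94 → (-94,-47,-8)

-94,-47,-8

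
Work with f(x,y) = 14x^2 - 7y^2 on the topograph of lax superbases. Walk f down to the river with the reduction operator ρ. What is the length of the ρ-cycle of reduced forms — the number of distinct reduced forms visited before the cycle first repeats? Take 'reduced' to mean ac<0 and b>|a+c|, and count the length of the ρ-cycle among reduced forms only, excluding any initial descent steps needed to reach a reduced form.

D = 392, ⌊√D⌋ = 19
descent: ρ → (-7,14,7)  [lands on river]
river: ρ → (7,14,-7)
ρ-cycle length = 2 (tail of 1 descent step not counted)

2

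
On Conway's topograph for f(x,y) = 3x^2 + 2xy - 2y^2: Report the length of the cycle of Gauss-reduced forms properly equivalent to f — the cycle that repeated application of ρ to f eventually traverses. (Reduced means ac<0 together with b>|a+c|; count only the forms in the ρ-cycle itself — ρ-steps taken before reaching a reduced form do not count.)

D = 28, ⌊√D⌋ = 5
river: ρ → (-2,2,3)
river: ρ → (3,4,-1)
river: ρ → (-1,4,3)
river: ρ → (3,2,-2)
ρ-cycle length = 4 (tail of 0 descent steps not counted)

4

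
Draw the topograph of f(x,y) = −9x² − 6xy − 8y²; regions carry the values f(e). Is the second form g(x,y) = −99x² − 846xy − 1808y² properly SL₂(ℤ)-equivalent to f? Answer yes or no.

D₁ = -252, D₂ = -252
f is negative-definite; reduce −f:
−f: flip: (9,6,8)→(8,-6,9)
−f: reduced (well bottom): (8,-6,9) with a≤c, −a<b≤a
flip sign back: reduced form of f is (-8,6,-9)
g is negative-definite; reduce −g:
−g: translate: b→54 (≡846 mod 198), so (99,846,1808)→(99,54,8)
−g: flip: (99,54,8)→(8,-54,99)
−g: translate: b→-6 (≡-54 mod 16), so (8,-54,99)→(8,-6,9)
−g: reduced (well bottom): (8,-6,9) with a≤c, −a<b≤a
flip sign back: reduced form of g is (-8,6,-9)
reduced forms (-8, 6, -9) vs (-8, 6, -9) ⇒ equivalent

yes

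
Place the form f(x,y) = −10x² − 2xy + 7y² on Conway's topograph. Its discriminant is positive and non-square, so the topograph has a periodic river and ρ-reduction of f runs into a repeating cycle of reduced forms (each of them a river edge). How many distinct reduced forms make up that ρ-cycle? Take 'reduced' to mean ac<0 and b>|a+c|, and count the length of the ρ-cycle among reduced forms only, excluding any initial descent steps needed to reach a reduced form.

D = 284, ⌊√D⌋ = 16
descent: ρ → (7,16,-1)  [lands on river]
river: ρ → (-1,16,7)
river: ρ → (7,12,-5)
river: ρ → (-5,8,11)
river: ρ → (11,14,-2)
river: ρ → (-2,14,11)
river: ρ → (11,8,-5)
river: ρ → (-5,12,7)
ρ-cycle length = 8 (tail of 1 descent step not counted)

8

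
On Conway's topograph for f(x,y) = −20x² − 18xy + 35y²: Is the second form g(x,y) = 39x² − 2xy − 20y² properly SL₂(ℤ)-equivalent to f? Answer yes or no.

D₁ = 3124, D₂ = 3124
river cycle of f (length 18): (35, 18, -20), (-20, 22, 33), (33, 44, -9), (-9, 46, 28), (28, 10, -27), (-27, 44, 11), (11, 44, -27), (-27, 10, 28), (28, 46, -9), (-9, 44, 33), … (8 more)
river cycle of g (length 18): (-20, 42, 17), (17, 26, -36), (-36, 46, 7), (7, 52, -15), (-15, 38, 28), (28, 18, -25), (-25, 32, 21), (21, 52, -5), (-5, 48, 41), (41, 34, -12), … (8 more)
cycles differ ⇒ inequivalent

no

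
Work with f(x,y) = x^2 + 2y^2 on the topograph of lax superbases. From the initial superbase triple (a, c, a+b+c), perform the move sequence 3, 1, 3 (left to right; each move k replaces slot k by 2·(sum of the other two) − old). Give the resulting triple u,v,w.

start (1,2,3) = (f(1,0),f(0,1),f(1,1))
replace slot 3: 2·(1+2) − 3 = 3 → (1,2,3)
replace slot 1: 2·(2+3) − 1 = 9 → (9,2,3)
replace slot 3: 2·(9+2) − 3 = 19 → (9,2,19)

9,2,19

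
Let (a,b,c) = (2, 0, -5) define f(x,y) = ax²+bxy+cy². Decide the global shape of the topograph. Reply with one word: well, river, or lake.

D = b²−4ac = 0² − 4·2·(-5) = 40
D > 0 non-square ⇒ indefinite ⇒ periodic river

river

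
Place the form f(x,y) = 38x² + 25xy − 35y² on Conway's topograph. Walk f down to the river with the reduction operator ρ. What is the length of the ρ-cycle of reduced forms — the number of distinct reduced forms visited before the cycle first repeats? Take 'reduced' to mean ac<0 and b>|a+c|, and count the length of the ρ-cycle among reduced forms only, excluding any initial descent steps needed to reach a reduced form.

D = 5945, ⌊√D⌋ = 77
river: ρ → (-35,45,28)
river: ρ → (28,67,-13)
river: ρ → (-13,63,38)
river: ρ → (38,13,-38)
river: ρ → (-38,63,13)
river: ρ → (13,67,-28)
river: ρ → (-28,45,35)
river: ρ → (35,25,-38)
river: ρ → (-38,51,22)
river: ρ → (22,37,-52)
river: ρ → (-52,67,7)
river: ρ → (7,73,-22)
river: ρ → (-22,59,28)
river: ρ → (28,53,-28)
river: ρ → (-28,59,22)
river: ρ → (22,73,-7)
river: ρ → (-7,67,52)
river: ρ → (52,37,-22)
river: ρ → (-22,51,38)
river: ρ → (38,25,-35)
ρ-cycle length = 20 (tail of 0 descent steps not counted)

20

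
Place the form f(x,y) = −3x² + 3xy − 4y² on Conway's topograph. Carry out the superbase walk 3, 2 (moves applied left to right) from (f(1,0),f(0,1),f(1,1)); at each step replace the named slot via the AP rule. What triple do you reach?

start (-3,-4,-4) = (f(1,0),f(0,1),f(1,1))
replace slot 3: 2·((-3)+(-4)) − (-4) = -10 → (-3,-4,-10)
replace slot 2: 2·((-3)+(-10)) − (-4) = -22 → (-3,-22,-10)

-3,-22,-10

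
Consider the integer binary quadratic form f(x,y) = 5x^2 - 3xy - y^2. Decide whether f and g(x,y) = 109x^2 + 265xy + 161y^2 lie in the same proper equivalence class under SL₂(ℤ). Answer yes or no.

D₁ = 29, D₂ = 29
river cycle of f (length 2): (-1, 5, 1), (1, 5, -1)
river cycle of g (length 2): (-1, 5, 1), (1, 5, -1)
cycles coincide ⇒ equivalent

yes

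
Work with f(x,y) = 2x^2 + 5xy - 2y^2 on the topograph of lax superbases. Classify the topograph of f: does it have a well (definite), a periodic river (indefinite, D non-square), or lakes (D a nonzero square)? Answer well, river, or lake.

D = b²−4ac = 5² − 4·2·(-2) = 41
D > 0 non-square ⇒ indefinite ⇒ periodic river

river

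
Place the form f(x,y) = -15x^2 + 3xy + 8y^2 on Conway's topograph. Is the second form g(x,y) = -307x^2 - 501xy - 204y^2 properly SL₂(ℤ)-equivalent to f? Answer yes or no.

D₁ = 489, D₂ = 489
river cycle of f (length 22): (8, 13, -10), (-10, 7, 11), (11, 15, -6), (-6, 21, 2), (2, 19, -16), (-16, 13, 5), (5, 17, -10), (-10, 3, 12), (12, 21, -1), (-1, 21, 12), … (12 more)
river cycle of g (length 22): (-10, 7, 11), (11, 15, -6), (-6, 21, 2), (2, 19, -16), (-16, 13, 5), (5, 17, -10), (-10, 3, 12), (12, 21, -1), (-1, 21, 12), (12, 3, -10), … (12 more)
cycles coincide ⇒ equivalent

yes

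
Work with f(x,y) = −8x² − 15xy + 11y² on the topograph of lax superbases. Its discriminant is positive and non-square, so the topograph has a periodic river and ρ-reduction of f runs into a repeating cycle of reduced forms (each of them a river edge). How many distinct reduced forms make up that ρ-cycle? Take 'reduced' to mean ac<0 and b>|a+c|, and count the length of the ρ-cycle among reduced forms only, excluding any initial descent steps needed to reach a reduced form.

D = 577, ⌊√D⌋ = 24
descent: ρ → (11,15,-8)  [lands on river]
river: ρ → (-8,17,9)
river: ρ → (9,19,-6)
river: ρ → (-6,17,12)
river: ρ → (12,7,-11)
river: ρ → (-11,15,8)
river: ρ → (8,17,-9)
river: ρ → (-9,19,6)
river: ρ → (6,17,-12)
river: ρ → (-12,7,11)
ρ-cycle length = 10 (tail of 1 descent step not counted)

10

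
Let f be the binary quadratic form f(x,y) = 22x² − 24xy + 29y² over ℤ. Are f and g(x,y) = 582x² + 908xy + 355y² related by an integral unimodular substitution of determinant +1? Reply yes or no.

D₁ = -1976, D₂ = -1976
f: translate: b→20 (≡-24 mod 44), so (22,-24,29)→(22,20,27)
f: reduced (well bottom): (22,20,27) with a≤c, −a<b≤a
g: translate: b→-256 (≡908 mod 1164), so (582,908,355)→(582,-256,29)
g: flip: (582,-256,29)→(29,256,582)
g: translate: b→24 (≡256 mod 58), so (29,256,582)→(29,24,22)
g: flip: (29,24,22)→(22,-24,29)
g: translate: b→20 (≡-24 mod 44), so (22,-24,29)→(22,20,27)
g: reduced (well bottom): (22,20,27) with a≤c, −a<b≤a
reduced forms (22, 20, 27) vs (22, 20, 27) ⇒ equivalent

yes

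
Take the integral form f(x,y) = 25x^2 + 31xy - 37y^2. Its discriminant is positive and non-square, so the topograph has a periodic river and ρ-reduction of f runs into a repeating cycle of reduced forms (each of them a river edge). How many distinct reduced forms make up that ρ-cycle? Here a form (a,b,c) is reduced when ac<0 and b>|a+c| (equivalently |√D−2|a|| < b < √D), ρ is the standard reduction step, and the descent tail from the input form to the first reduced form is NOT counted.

D = 4661, ⌊√D⌋ = 68
river: ρ → (-37,43,19)
river: ρ → (19,33,-47)
river: ρ → (-47,61,5)
river: ρ → (5,59,-59)
river: ρ → (-59,59,5)
river: ρ → (5,61,-47)
river: ρ → (-47,33,19)
river: ρ → (19,43,-37)
river: ρ → (-37,31,25)
river: ρ → (25,19,-43)
river: ρ → (-43,67,1)
river: ρ → (1,67,-43)
river: ρ → (-43,19,25)
river: ρ → (25,31,-37)
ρ-cycle length = 14 (tail of 0 descent steps not counted)

14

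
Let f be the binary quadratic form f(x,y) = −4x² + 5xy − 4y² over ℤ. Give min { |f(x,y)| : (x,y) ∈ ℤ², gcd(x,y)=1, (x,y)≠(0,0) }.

translate: b→3 (≡-5 mod 8), so (4,-5,4)→(4,3,3)
flip: (4,3,3)→(3,-3,4)
translate: b→3 (≡-3 mod 6), so (3,-3,4)→(3,3,4)
reduced (well bottom): (3,3,4) with a≤c, −a<b≤a
well minimum |f| = |-3| = 3 (negative-definite)

3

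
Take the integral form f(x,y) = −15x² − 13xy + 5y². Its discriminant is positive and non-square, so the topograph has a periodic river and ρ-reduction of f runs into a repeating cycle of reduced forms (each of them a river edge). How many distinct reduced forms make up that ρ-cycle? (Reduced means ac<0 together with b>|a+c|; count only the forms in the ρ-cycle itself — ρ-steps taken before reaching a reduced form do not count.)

D = 469, ⌊√D⌋ = 21
descent: ρ → (5,13,-15)  [lands on river]
river: ρ → (-15,17,3)
river: ρ → (3,19,-9)
river: ρ → (-9,17,5)
ρ-cycle length = 4 (tail of 1 descent step not counted)

4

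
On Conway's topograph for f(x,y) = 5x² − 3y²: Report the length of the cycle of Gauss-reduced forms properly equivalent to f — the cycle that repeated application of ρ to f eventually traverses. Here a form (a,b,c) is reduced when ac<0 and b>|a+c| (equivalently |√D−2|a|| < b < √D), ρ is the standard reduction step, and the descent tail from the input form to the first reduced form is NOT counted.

D = 60, ⌊√D⌋ = 7
descent: ρ → (-3,6,2)  [lands on river]
river: ρ → (2,6,-3)
ρ-cycle length = 2 (tail of 1 descent step not counted)

2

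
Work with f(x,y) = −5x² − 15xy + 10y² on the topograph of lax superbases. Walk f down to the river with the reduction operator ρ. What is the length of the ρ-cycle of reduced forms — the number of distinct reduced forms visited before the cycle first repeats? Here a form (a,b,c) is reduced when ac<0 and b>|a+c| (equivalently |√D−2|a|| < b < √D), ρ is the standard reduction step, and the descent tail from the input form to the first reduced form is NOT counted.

D = 425, ⌊√D⌋ = 20
descent: ρ → (10,15,-5)  [lands on river]
river: ρ → (-5,15,10)
river: ρ → (10,5,-10)
river: ρ → (-10,15,5)
river: ρ → (5,15,-10)
river: ρ → (-10,5,10)
ρ-cycle length = 6 (tail of 1 descent step not counted)

6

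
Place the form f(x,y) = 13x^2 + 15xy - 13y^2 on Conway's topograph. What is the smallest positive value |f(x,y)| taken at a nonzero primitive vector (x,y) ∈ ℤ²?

river: ρ → (-13,11,15)
river: ρ → (15,19,-9)
river: ρ → (-9,17,17)
river: ρ → (17,17,-9)
river: ρ → (-9,19,15)
river: ρ → (15,11,-13)
river: ρ → (-13,15,13)
river: ρ → (13,11,-15)
river: ρ → (-15,19,9)
river: ρ → (9,17,-17)
river: ρ → (-17,17,9)
river: ρ → (9,19,-15)
river: ρ → (-15,11,13)
river: ρ → (13,15,-13)
closes: descent 0, river 14
min |a| on river = 9

9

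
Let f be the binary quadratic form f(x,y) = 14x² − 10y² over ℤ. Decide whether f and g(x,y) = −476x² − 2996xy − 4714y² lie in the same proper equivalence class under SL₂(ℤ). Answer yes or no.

D₁ = 560, D₂ = 560
river cycle of f (length 2): (-10, 20, 4), (4, 20, -10)
river cycle of g (length 2): (-10, 20, 4), (4, 20, -10)
cycles coincide ⇒ equivalent

yes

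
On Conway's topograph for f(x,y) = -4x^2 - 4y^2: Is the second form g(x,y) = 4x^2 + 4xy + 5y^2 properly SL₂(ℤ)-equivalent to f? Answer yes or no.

D₁ = -64, D₂ = -64
f is negative-definite; reduce −f:
−f: reduced (well bottom): (4,0,4) with a≤c, −a<b≤a
flip sign back: reduced form of f is (-4,0,-4)
g: reduced (well bottom): (4,4,5) with a≤c, −a<b≤a
reduced forms (-4, 0, -4) vs (4, 4, 5) ⇒ inequivalent

no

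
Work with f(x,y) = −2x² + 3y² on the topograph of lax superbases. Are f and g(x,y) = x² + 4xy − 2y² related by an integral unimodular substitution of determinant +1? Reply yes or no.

D₁ = 24, D₂ = 24
river cycle of f (length 2): (-2, 4, 1), (1, 4, -2)
river cycle of g (length 2): (-2, 4, 1), (1, 4, -2)
cycles coincide ⇒ equivalent

yes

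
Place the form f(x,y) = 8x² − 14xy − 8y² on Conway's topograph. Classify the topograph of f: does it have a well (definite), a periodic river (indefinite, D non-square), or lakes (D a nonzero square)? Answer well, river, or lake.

D = b²−4ac = (-14)² − 4·8·(-8) = 452
D > 0 non-square ⇒ indefinite ⇒ periodic river

river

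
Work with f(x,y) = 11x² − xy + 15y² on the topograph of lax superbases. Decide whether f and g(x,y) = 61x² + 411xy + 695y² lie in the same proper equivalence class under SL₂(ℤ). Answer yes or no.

D₁ = -659, D₂ = -659
f: reduced (well bottom): (11,-1,15) with a≤c, −a<b≤a
g: translate: b→45 (≡411 mod 122), so (61,411,695)→(61,45,11)
g: flip: (61,45,11)→(11,-45,61)
g: translate: b→-1 (≡-45 mod 22), so (11,-45,61)→(11,-1,15)
g: reduced (well bottom): (11,-1,15) with a≤c, −a<b≤a
reduced forms (11, -1, 15) vs (11, -1, 15) ⇒ equivalent

yes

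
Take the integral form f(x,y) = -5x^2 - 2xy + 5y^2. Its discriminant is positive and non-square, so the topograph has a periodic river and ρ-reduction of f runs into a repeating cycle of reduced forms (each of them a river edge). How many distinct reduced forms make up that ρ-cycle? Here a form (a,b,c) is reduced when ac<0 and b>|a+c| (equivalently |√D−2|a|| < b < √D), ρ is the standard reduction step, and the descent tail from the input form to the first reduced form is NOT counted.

D = 104, ⌊√D⌋ = 10
descent: ρ → (5,2,-5)  [lands on river]
river: ρ → (-5,8,2)
river: ρ → (2,8,-5)
river: ρ → (-5,2,5)
river: ρ → (5,8,-2)
river: ρ → (-2,8,5)
ρ-cycle length = 6 (tail of 1 descent step not counted)

6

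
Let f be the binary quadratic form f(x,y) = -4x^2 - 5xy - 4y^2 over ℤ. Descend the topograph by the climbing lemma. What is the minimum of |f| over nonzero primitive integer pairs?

translate: b→-3 (≡5 mod 8), so (4,5,4)→(4,-3,3)
flip: (4,-3,3)→(3,3,4)
reduced (well bottom): (3,3,4) with a≤c, −a<b≤a
well minimum |f| = |-3| = 3 (negative-definite)

3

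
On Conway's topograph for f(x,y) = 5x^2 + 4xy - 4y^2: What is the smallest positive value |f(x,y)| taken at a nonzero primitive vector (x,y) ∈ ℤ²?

river: ρ → (-4,4,5)
river: ρ → (5,6,-3)
river: ρ → (-3,6,5)
river: ρ → (5,4,-4)
closes: descent 0, river 4
min |a| on river = 3

3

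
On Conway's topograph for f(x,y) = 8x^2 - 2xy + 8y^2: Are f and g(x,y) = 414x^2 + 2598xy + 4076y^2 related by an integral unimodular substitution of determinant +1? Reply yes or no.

D₁ = -252, D₂ = -252
f: flip: (8,-2,8)→(8,2,8)
f: reduced (well bottom): (8,2,8) with a≤c, −a<b≤a
g: translate: b→114 (≡2598 mod 828), so (414,2598,4076)→(414,114,8)
g: flip: (414,114,8)→(8,-114,414)
g: translate: b→-2 (≡-114 mod 16), so (8,-114,414)→(8,-2,8)
g: flip: (8,-2,8)→(8,2,8)
g: reduced (well bottom): (8,2,8) with a≤c, −a<b≤a
reduced forms (8, 2, 8) vs (8, 2, 8) ⇒ equivalent

yes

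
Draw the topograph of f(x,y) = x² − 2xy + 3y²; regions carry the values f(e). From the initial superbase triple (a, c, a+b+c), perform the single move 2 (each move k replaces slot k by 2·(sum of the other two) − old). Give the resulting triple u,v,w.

start (1,3,2) = (f(1,0),f(0,1),f(1,1))
replace slot 2: 2·(1+2) − 3 = 3 → (1,3,2)

1,3,2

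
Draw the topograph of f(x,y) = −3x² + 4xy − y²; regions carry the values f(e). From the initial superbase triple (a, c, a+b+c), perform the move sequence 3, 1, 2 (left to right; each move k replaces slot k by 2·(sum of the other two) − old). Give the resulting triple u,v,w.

start (-3,-1,0) = (f(1,0),f(0,1),f(1,1))
replace slot 3: 2·((-3)+(-1)) − 0 = -8 → (-3,-1,-8)
replace slot 1: 2·((-1)+(-8)) − (-3) = -15 → (-15,-1,-8)
replace slot 2: 2·((-15)+(-8)) − (-1) = -45 → (-15,-45,-8)

-15,-45,-8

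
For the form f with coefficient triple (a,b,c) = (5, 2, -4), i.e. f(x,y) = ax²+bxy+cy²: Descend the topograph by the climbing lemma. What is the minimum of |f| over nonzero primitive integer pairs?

river: ρ → (-4,6,3)
river: ρ → (3,6,-4)
river: ρ → (-4,2,5)
river: ρ → (5,8,-1)
river: ρ → (-1,8,5)
river: ρ → (5,2,-4)
closes: descent 0, river 6
min |a| on river = 1

1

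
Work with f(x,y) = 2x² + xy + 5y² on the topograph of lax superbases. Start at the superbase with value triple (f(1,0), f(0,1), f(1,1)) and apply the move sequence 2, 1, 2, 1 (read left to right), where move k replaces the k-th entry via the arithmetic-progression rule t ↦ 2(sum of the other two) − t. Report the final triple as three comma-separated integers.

start (2,5,8) = (f(1,0),f(0,1),f(1,1))
replace slot 2: 2·(2+8) − 5 = 15 → (2,15,8)
replace slot 1: 2·(15+8) − 2 = 44 → (44,15,8)
replace slot 2: 2·(44+8) − 15 = 89 → (44,89,8)
replace slot 1: 2·(89+8) − 44 = 150 → (150,89,8)

150,89,8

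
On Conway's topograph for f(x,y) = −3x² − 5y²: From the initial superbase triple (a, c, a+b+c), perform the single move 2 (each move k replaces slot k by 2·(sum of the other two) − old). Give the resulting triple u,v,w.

start (-3,-5,-8) = (f(1,0),f(0,1),f(1,1))
replace slot 2: 2·((-3)+(-8)) − (-5) = -17 → (-3,-17,-8)

-3,-17,-8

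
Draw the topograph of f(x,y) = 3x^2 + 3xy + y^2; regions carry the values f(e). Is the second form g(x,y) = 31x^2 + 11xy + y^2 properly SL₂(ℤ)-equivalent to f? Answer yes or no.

D₁ = -3, D₂ = -3
f: flip: (3,3,1)→(1,-3,3)
f: translate: b→1 (≡-3 mod 2), so (1,-3,3)→(1,1,1)
f: reduced (well bottom): (1,1,1) with a≤c, −a<b≤a
g: flip: (31,11,1)→(1,-11,31)
g: translate: b→1 (≡-11 mod 2), so (1,-11,31)→(1,1,1)
g: reduced (well bottom): (1,1,1) with a≤c, −a<b≤a
reduced forms (1, 1, 1) vs (1, 1, 1) ⇒ equivalent

yes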